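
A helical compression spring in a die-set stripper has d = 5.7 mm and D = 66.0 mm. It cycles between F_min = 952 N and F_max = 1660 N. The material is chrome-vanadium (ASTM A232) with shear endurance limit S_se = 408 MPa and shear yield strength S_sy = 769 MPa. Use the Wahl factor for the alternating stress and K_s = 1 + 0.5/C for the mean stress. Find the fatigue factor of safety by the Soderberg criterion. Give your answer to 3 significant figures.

C = D/d = 66.0/5.7 = 11.5789; K_W = (4C−1)/(4C−4)+0.615/C = 1.1240; K_s = 1+0.5/C = 1.0432
F_a = (F_max−F_min)/2 = 354 N; F_m = (F_max+F_min)/2 = 1306 N
τ_a = K_W·8F_aD/(πd³) = 1.1240 × 321.26 = 361.1 MPa
τ_m = K_s·8F_mD/(πd³) = 1.0432 × 1185.2 = 1236.4 MPa
Soderberg: 1/n_f = τ_a/S_se + τ_m/S_sy = 361.1/408 + 1236.4/769 = 0.88506 + 1.60782 = 2.4929
n_f = 1/2.4929 = 0.4011

0.401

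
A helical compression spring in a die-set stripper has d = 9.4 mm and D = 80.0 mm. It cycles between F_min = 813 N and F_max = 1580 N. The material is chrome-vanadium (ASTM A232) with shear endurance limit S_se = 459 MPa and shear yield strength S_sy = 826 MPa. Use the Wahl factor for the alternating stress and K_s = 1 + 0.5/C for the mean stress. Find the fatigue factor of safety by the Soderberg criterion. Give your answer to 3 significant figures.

C = D/d = 80.0/9.4 = 8.5106; K_W = (4C−1)/(4C−4)+0.615/C = 1.1721; K_s = 1+0.5/C = 1.0588
F_a = (F_max−F_min)/2 = 383.5 N; F_m = (F_max+F_min)/2 = 1196.5 N
τ_a = K_W·8F_aD/(πd³) = 1.1721 × 94.062 = 110.25 MPa
τ_m = K_s·8F_mD/(πd³) = 1.0588 × 293.47 = 310.71 MPa
Soderberg: 1/n_f = τ_a/S_se + τ_m/S_sy = 110.25/459 + 310.71/826 = 0.24020 + 0.37616 = 0.61636
n_f = 1/0.61636 = 1.622

1.62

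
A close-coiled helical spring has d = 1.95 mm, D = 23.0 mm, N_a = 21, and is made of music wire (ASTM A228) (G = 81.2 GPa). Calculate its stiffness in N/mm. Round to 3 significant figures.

0.574 N/mm

k = Gd⁴/(8D³N_a) = (81.2×10³ × 1.95⁴) / (8 × 23.0³ × 21)
  = 1.17407e+06 / 2.04406e+06 = 0.57438 N/mm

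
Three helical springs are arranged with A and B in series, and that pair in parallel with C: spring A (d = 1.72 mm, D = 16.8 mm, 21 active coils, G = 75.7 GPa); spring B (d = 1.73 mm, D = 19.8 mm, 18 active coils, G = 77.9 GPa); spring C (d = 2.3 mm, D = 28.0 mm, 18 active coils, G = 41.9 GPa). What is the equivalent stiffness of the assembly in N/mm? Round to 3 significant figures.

0.728 N/mm

k_A = Gd⁴/(8D³N_a) = (75.7×10³)(1.72⁴)/(8·16.8³·21) = 0.83171 N/mm
k_B = Gd⁴/(8D³N_a) = (77.9×10³)(1.73⁴)/(8·19.8³·18) = 0.62426 N/mm
k_C = Gd⁴/(8D³N_a) = (41.9×10³)(2.3⁴)/(8·28.0³·18) = 0.37093 N/mm
Springs A,B series: k_AB = 1/(1/0.83171+1/0.62426) = 0.3566 N/mm; parallel with C: k_eq = 0.3566+0.37093 = 0.72753 N/mm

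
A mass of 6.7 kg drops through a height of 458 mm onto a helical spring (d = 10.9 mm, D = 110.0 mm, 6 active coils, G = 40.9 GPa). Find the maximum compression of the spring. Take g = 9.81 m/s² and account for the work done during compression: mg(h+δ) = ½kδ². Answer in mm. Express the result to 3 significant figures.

89.2 mm

k = Gd⁴/(8D³N_a) = (40.9×10³)(10.9⁴)/(8·110.0³·6) = 9.0367 N/mm
W = mg = 6.7 × 9.81 = 65.727 N
½kδ² − Wδ − Wh = 0 → δ = (W + √(W² + 2kWh))/k
δ = (65.727 + √(4320 + 544063))/9.0367 = (65.727 + 740.53)/9.0367 = 89.22 mm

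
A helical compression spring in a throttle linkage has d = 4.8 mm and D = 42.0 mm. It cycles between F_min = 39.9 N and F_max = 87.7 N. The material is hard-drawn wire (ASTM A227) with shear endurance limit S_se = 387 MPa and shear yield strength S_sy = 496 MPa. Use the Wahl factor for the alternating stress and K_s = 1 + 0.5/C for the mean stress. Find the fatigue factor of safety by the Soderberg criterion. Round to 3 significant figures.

C = D/d = 42.0/4.8 = 8.7500; K_W = (4C−1)/(4C−4)+0.615/C = 1.1671; K_s = 1+0.5/C = 1.0571
F_a = (F_max−F_min)/2 = 23.9 N; F_m = (F_max+F_min)/2 = 63.8 N
τ_a = K_W·8F_aD/(πd³) = 1.1671 × 23.113 = 26.975 MPa
τ_m = K_s·8F_mD/(πd³) = 1.0571 × 61.7 = 65.226 MPa
Soderberg: 1/n_f = τ_a/S_se + τ_m/S_sy = 26.975/387 + 65.226/496 = 0.06970 + 0.13150 = 0.20121
n_f = 1/0.20121 = 4.97

4.97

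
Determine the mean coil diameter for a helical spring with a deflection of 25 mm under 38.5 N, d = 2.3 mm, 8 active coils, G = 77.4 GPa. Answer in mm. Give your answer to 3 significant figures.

28.0 mm

Required rate k = F/δ = 38.5/25 = 1.54 N/mm
D = (Gd⁴/(8N_a·k))^(1/3) = (77.4×10³·2.3⁴/(8·8·1.54))^(1/3)
  = (21976.1)^(1/3) = 28.0103 mm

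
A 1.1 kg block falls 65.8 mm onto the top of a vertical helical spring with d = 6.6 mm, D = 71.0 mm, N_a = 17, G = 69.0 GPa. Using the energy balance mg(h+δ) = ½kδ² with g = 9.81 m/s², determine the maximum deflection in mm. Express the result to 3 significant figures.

27.3 mm

k = Gd⁴/(8D³N_a) = (69.0×10³)(6.6⁴)/(8·71.0³·17) = 2.6897 N/mm
W = mg = 1.1 × 9.81 = 10.791 N
½kδ² − Wδ − Wh = 0 → δ = (W + √(W² + 2kWh))/k
δ = (10.791 + √(116.45 + 3819.69))/2.6897 = (10.791 + 62.739)/2.6897 = 27.337 mm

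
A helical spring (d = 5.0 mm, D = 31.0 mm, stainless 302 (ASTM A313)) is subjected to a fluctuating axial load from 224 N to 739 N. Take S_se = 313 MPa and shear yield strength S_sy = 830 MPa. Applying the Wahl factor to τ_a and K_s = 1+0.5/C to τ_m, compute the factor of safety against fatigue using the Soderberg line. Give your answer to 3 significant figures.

0.960

C = D/d = 31.0/5.0 = 6.2000; K_W = (4C−1)/(4C−4)+0.615/C = 1.2434; K_s = 1+0.5/C = 1.0806
F_a = (F_max−F_min)/2 = 257.5 N; F_m = (F_max+F_min)/2 = 481.5 N
τ_a = K_W·8F_aD/(πd³) = 1.2434 × 162.62 = 202.2 MPa
τ_m = K_s·8F_mD/(πd³) = 1.0806 × 304.08 = 328.6 MPa
Soderberg: 1/n_f = τ_a/S_se + τ_m/S_sy = 202.2/313 + 328.6/830 = 0.64602 + 0.39591 = 1.0419
n_f = 1/1.0419 = 0.9598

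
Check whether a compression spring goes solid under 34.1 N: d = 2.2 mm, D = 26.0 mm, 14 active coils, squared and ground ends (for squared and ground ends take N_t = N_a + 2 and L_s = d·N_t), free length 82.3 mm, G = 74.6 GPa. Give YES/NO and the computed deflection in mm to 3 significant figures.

NO, δ = 38.4 mm

k = Gd⁴/(8D³N_a) = (74.6×10³)(2.2⁴)/(8·26.0³·14) = 0.88775 N/mm
N_t = 16; L_s = 2.2·16 = 35.2 mm; δ_solid = L₀ − L_s = 82.3 − 35.2 = 47.1 mm
δ = F/k = 34.1/0.88775 = 38.412 mm
δ < δ_solid → spring does not go solid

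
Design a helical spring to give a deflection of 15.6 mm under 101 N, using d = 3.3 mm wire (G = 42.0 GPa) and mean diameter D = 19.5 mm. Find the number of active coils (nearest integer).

Required rate k = F/δ = 101/15.6 = 6.4744 N/mm
N_a = Gd⁴/(8D³k) = (42.0×10³ × 3.3⁴)/(8 × 19.5³ × 6.4744)
    = 4.98087e+06 / 384052 = 12.97 → 13 coils

13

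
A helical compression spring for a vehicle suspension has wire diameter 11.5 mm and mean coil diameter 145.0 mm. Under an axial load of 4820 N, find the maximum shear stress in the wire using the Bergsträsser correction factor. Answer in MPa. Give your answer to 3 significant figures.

1290 MPa

Spring index C = D/d = 145.0/11.5 = 12.6087
K_B = (4C+2)/(4C−3) = 52.435/47.435 = 1.1054
τ₀ = 8FD/(πd³) = 8·4820·145.0/(π·11.5³) = 5.5912e+06/4778 = 1170.2 MPa
τ_max = K·τ₀ = 1.1054 × 1170.2 = 1293.6 MPa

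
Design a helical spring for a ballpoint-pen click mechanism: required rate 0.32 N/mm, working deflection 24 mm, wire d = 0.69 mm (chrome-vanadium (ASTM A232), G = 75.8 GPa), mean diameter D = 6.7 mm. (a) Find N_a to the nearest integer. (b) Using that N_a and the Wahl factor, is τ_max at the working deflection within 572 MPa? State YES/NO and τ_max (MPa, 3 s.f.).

N_a = Gd⁴/(8D³k) = (75.8×10³)(0.69⁴)/(8·6.7³·0.32) = 22.32 → N_a = 22
Actual rate k = Gd⁴/(8D³·22) = 0.32459 N/mm
Working load F = kδ = 0.32459·24 = 7.79 N
C = 6.7/0.69 = 9.7101; K_W = (4C−1)/(4C−4)+0.615/C = 1.1494
τ_max = K_W·8FD/(πd³) = 1.1494·404.58 = 465.04 MPa
τ_max ≤ 572 MPa → acceptable

(a) 22 coils; (b) YES, τ_max = 465 MPa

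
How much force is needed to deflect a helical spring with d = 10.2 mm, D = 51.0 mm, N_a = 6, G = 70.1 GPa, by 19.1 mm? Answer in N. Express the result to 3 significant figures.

2280 N

k = Gd⁴/(8D³N_a) = (70.1×10³)(10.2⁴)/(8·51.0³·6) = 119.17 N/mm
F = k·δ = 119.17 × 19.1 = 2276.1 N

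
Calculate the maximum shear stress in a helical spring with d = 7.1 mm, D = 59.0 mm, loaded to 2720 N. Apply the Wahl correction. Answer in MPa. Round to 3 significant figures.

Spring index C = D/d = 59.0/7.1 = 8.3099
K_W = (4C−1)/(4C−4) + 0.615/C = 32.239/29.239 + 0.0740 = 1.1766
τ₀ = 8FD/(πd³) = 8·2720·59.0/(π·7.1³) = 1.28384e+06/1124.4 = 1141.8 MPa
τ_max = K·τ₀ = 1.1766 × 1141.8 = 1343.4 MPa

1340 MPa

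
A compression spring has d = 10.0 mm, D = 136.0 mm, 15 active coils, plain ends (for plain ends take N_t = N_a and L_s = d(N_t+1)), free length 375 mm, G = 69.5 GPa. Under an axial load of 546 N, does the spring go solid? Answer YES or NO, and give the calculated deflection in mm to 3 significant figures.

k = Gd⁴/(8D³N_a) = (69.5×10³)(10.0⁴)/(8·136.0³·15) = 2.3024 N/mm
N_t = 15; L_s = 10.0·16 = 160 mm; δ_solid = L₀ − L_s = 375 − 160 = 215 mm
δ = F/k = 546/2.3024 = 237.14 mm
δ ≥ δ_solid → spring goes solid

YES, δ = 237 mm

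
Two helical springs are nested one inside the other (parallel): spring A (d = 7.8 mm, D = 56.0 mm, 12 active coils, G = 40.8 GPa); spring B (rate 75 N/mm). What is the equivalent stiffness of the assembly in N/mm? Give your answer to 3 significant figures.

k_A = Gd⁴/(8D³N_a) = (40.8×10³)(7.8⁴)/(8·56.0³·12) = 8.9578 N/mm
Parallel: k_eq = 8.9578 + 75 = 83.958 N/mm

84.0 N/mm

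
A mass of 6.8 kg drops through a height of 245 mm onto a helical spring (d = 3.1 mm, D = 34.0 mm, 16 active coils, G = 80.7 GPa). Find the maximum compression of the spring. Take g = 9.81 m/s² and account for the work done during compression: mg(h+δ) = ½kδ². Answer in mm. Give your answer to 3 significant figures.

200 mm

k = Gd⁴/(8D³N_a) = (80.7×10³)(3.1⁴)/(8·34.0³·16) = 1.4814 N/mm
W = mg = 6.8 × 9.81 = 66.708 N
½kδ² − Wδ − Wh = 0 → δ = (W + √(W² + 2kWh))/k
δ = (66.708 + √(4450 + 48422.5))/1.4814 = (66.708 + 229.94)/1.4814 = 200.25 mm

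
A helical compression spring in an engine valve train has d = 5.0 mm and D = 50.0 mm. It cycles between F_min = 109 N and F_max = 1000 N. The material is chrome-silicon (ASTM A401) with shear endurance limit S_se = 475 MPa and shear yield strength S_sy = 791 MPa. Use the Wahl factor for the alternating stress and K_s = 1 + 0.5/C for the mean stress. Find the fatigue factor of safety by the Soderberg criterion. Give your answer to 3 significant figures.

0.542

C = D/d = 50.0/5.0 = 10.0000; K_W = (4C−1)/(4C−4)+0.615/C = 1.1448; K_s = 1+0.5/C = 1.0500
F_a = (F_max−F_min)/2 = 445.5 N; F_m = (F_max+F_min)/2 = 554.5 N
τ_a = K_W·8F_aD/(πd³) = 1.1448 × 453.78 = 519.51 MPa
τ_m = K_s·8F_mD/(πd³) = 1.0500 × 564.81 = 593.05 MPa
Soderberg: 1/n_f = τ_a/S_se + τ_m/S_sy = 519.51/475 + 593.05/791 = 1.09370 + 0.74975 = 1.8434
n_f = 1/1.8434 = 0.5425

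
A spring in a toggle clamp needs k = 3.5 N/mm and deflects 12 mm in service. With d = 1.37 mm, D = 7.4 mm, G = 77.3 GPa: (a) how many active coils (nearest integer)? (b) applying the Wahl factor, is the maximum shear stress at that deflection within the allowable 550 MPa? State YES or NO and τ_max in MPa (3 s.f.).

N_a = Gd⁴/(8D³k) = (77.3×10³)(1.37⁴)/(8·7.4³·3.5) = 24 → N_a = 24
Actual rate k = Gd⁴/(8D³·24) = 3.5 N/mm
Working load F = kδ = 3.5·12 = 42 N
C = 7.4/1.37 = 5.4015; K_W = (4C−1)/(4C−4)+0.615/C = 1.2843
τ_max = K_W·8FD/(πd³) = 1.2843·307.79 = 395.28 MPa
τ_max ≤ 550 MPa → acceptable

(a) 24 coils; (b) YES, τ_max = 395 MPa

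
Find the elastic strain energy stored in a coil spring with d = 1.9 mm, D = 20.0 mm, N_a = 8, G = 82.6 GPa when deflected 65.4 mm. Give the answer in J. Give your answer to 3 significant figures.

4.50 J

k = Gd⁴/(8D³N_a) = (82.6×10³)(1.9⁴)/(8·20.0³·8) = 2.1024 N/mm
U = ½kδ² = 0.5 × 2.1024 × 65.4² = 4496.2 N·mm = 4.4962 J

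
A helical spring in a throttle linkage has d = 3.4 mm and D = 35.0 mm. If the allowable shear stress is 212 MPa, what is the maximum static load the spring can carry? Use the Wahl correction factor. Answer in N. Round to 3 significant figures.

82.0 N

C = D/d = 35.0/3.4 = 10.2941
K_W = (4C−1)/(4C−4) + 0.615/C = 40.176/37.176 + 0.0597 = 1.1404
τ_max = K·8FD/(πd³) → F_max = τ_allow·πd³/(8DK)
F_max = 212·π·3.4³/(8·35.0·1.1404) = 26177/319.32 = 81.977 N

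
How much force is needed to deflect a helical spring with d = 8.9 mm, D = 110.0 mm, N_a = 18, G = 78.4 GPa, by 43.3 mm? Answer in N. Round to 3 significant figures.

111 N

k = Gd⁴/(8D³N_a) = (78.4×10³)(8.9⁴)/(8·110.0³·18) = 2.5665 N/mm
F = k·δ = 2.5665 × 43.3 = 111.13 N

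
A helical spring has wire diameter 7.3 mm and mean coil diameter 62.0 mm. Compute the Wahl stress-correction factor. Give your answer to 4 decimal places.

C = D/d = 62.0/7.3 = 8.4932
K_W = (4C−1)/(4C−4) + 0.615/C = 32.973/29.973 + 0.0724 = 1.1725

1.1725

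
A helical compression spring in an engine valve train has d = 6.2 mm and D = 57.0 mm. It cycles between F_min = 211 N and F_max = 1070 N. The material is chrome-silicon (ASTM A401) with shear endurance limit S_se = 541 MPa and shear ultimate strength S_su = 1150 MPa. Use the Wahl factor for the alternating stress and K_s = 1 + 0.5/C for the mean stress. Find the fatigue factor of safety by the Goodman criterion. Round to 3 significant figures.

1.09

C = D/d = 57.0/6.2 = 9.1935; K_W = (4C−1)/(4C−4)+0.615/C = 1.1584; K_s = 1+0.5/C = 1.0544
F_a = (F_max−F_min)/2 = 429.5 N; F_m = (F_max+F_min)/2 = 640.5 N
τ_a = K_W·8F_aD/(πd³) = 1.1584 × 261.58 = 303.02 MPa
τ_m = K_s·8F_mD/(πd³) = 1.0544 × 390.08 = 411.3 MPa
Goodman: 1/n_f = τ_a/S_se + τ_m/S_su = 303.02/541 + 411.3/1150 = 0.56011 + 0.35765 = 0.91777
n_f = 1/0.91777 = 1.09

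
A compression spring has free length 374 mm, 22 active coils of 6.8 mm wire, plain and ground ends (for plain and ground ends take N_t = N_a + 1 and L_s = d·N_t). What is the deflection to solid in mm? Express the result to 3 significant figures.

218 mm

N_t = 23; L_s = 6.8·23 = 156.4 mm
δ_solid = L₀ − L_s = 374 − 156.4 = 217.6 mm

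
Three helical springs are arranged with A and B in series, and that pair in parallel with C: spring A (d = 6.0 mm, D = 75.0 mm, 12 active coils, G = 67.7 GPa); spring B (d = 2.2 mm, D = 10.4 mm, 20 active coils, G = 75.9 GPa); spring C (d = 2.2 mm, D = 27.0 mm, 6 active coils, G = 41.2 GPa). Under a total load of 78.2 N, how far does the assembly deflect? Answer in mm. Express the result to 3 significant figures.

27.9 mm

k_A = Gd⁴/(8D³N_a) = (67.7×10³)(6.0⁴)/(8·75.0³·12) = 2.1664 N/mm
k_B = Gd⁴/(8D³N_a) = (75.9×10³)(2.2⁴)/(8·10.4³·20) = 9.879 N/mm
k_C = Gd⁴/(8D³N_a) = (41.2×10³)(2.2⁴)/(8·27.0³·6) = 1.0215 N/mm
Springs A,B series: k_AB = 1/(1/2.1664+1/9.879) = 1.7768 N/mm; parallel with C: k_eq = 1.7768+1.0215 = 2.7983 N/mm
δ = F/k_eq = 78.2/2.7983 = 27.945 mm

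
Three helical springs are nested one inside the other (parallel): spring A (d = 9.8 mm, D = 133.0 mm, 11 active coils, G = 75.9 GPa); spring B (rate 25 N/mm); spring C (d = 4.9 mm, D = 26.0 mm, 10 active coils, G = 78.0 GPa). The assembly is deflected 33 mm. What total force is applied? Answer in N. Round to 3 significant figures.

k_A = Gd⁴/(8D³N_a) = (75.9×10³)(9.8⁴)/(8·133.0³·11) = 3.3815 N/mm
k_C = Gd⁴/(8D³N_a) = (78.0×10³)(4.9⁴)/(8·26.0³·10) = 31.979 N/mm
Parallel: k_eq = 3.3815 + 25 + 31.979 = 60.361 N/mm
F = k_eq·δ = 60.361·33 = 1991.9 N

1990 N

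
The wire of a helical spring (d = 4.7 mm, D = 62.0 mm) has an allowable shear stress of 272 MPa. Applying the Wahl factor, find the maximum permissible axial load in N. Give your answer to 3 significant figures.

C = D/d = 62.0/4.7 = 13.1915
K_W = (4C−1)/(4C−4) + 0.615/C = 51.766/48.766 + 0.0466 = 1.1081
τ_max = K·8FD/(πd³) → F_max = τ_allow·πd³/(8DK)
F_max = 272·π·4.7³/(8·62.0·1.1081) = 88718/549.64 = 161.41 N

161 N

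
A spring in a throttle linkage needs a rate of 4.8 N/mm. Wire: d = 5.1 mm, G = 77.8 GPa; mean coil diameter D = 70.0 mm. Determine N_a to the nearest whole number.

4

N_a = Gd⁴/(8D³k) = (77.8×10³ × 5.1⁴)/(8 × 70.0³ × 4.8)
    = 5.26333e+07 / 1.31712e+07 = 3.996 → 4 coils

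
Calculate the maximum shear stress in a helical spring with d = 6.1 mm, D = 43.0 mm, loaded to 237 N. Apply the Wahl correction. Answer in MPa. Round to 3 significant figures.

138 MPa

Spring index C = D/d = 43.0/6.1 = 7.0492
K_W = (4C−1)/(4C−4) + 0.615/C = 27.197/24.197 + 0.0872 = 1.2112
τ₀ = 8FD/(πd³) = 8·237·43.0/(π·6.1³) = 81528/713.08 = 114.33 MPa
τ_max = K·τ₀ = 1.2112 × 114.33 = 138.48 MPa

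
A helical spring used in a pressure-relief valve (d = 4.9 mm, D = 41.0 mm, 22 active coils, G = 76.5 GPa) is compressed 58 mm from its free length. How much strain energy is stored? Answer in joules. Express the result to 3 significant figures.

k = Gd⁴/(8D³N_a) = (76.5×10³)(4.9⁴)/(8·41.0³·22) = 3.6356 N/mm
U = ½kδ² = 0.5 × 3.6356 × 58² = 6115.2 N·mm = 6.1152 J

6.12 J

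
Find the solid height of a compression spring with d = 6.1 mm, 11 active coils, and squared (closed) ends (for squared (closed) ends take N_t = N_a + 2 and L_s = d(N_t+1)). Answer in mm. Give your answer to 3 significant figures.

squared (closed) ends: N_t = N_a + 2 = 11 + 2 = 13
L_s = d·(N_t+1) = 6.1 × 14 = 85.4 mm

85.4 mm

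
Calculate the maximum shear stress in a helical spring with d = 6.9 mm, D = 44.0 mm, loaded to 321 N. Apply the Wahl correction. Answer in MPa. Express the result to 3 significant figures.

Spring index C = D/d = 44.0/6.9 = 6.3768
K_W = (4C−1)/(4C−4) + 0.615/C = 24.507/21.507 + 0.0964 = 1.2359
τ₀ = 8FD/(πd³) = 8·321·44.0/(π·6.9³) = 112992/1032 = 109.48 MPa
τ_max = K·τ₀ = 1.2359 × 109.48 = 135.31 MPa

135 MPa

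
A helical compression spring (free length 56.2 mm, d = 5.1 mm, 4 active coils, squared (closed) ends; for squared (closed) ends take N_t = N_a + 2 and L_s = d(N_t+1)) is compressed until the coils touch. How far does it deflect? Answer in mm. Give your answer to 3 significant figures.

20.5 mm

N_t = 6; L_s = 5.1·7 = 35.7 mm
δ_solid = L₀ − L_s = 56.2 − 35.7 = 20.5 mm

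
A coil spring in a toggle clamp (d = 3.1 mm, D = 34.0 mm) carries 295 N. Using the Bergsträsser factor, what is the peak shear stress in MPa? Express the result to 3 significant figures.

962 MPa

Spring index C = D/d = 34.0/3.1 = 10.9677
K_B = (4C+2)/(4C−3) = 45.871/40.871 = 1.1223
τ₀ = 8FD/(πd³) = 8·295·34.0/(π·3.1³) = 80240/93.591 = 857.35 MPa
τ_max = K·τ₀ = 1.1223 × 857.35 = 962.23 MPa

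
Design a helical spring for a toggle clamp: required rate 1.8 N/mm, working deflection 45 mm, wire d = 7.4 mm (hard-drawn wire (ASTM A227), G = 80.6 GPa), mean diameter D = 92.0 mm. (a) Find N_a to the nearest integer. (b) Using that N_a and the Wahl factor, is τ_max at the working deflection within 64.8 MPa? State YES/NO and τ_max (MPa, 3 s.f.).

N_a = Gd⁴/(8D³k) = (80.6×10³)(7.4⁴)/(8·92.0³·1.8) = 21.55 → N_a = 22
Actual rate k = Gd⁴/(8D³·22) = 1.7635 N/mm
Working load F = kδ = 1.7635·45 = 79.359 N
C = 92.0/7.4 = 12.4324; K_W = (4C−1)/(4C−4)+0.615/C = 1.1151
τ_max = K_W·8FD/(πd³) = 1.1151·45.881 = 51.16 MPa
τ_max ≤ 64.8 MPa → acceptable

(a) 22 coils; (b) YES, τ_max = 51.2 MPa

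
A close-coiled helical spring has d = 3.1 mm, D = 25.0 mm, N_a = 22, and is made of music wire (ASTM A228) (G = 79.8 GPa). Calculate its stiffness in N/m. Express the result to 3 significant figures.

2680 N/m

k = Gd⁴/(8D³N_a) = (79.8×10³ × 3.1⁴) / (8 × 25.0³ × 22)
  = 7.3697e+06 / 2.75e+06 = 2.6799 N/mm = 2679.9 N/m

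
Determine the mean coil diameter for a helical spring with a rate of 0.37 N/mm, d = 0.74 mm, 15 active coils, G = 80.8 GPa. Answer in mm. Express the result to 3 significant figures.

D = (Gd⁴/(8N_a·k))^(1/3) = (80.8×10³·0.74⁴/(8·15·0.37))^(1/3)
  = (545.702)^(1/3) = 8.1718 mm

8.17 mm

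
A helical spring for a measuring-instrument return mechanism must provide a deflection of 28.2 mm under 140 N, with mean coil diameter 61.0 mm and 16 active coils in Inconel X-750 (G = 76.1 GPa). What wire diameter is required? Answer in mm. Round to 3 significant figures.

Required rate k = F/δ = 140/28.2 = 4.9645 N/mm
d = (8D³N_a·k / G)^(1/4) = (8·61.0³·16·4.9645 / (76.1×10³))^0.25
  = (1895.4)^0.25 = 6.5982 mm

6.60 mm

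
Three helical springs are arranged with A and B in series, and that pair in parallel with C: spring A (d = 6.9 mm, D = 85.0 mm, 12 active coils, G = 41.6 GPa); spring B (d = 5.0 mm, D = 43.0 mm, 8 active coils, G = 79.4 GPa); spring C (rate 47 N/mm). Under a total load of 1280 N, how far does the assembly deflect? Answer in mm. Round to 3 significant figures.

k_A = Gd⁴/(8D³N_a) = (41.6×10³)(6.9⁴)/(8·85.0³·12) = 1.5994 N/mm
k_B = Gd⁴/(8D³N_a) = (79.4×10³)(5.0⁴)/(8·43.0³·8) = 9.7525 N/mm
Springs A,B series: k_AB = 1/(1/1.5994+1/9.7525) = 1.3741 N/mm; parallel with C: k_eq = 1.3741+47 = 48.374 N/mm
δ = F/k_eq = 1280/48.374 = 26.46 mm

26.5 mm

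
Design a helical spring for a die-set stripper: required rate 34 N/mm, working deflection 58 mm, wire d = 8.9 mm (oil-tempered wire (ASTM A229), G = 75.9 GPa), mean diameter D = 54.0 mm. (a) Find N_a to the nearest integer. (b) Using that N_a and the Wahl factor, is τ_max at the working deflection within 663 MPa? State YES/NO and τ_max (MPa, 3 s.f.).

(a) 11 coils; (b) YES, τ_max = 486 MPa

N_a = Gd⁴/(8D³k) = (75.9×10³)(8.9⁴)/(8·54.0³·34) = 11.12 → N_a = 11
Actual rate k = Gd⁴/(8D³·11) = 34.367 N/mm
Working load F = kδ = 34.367·58 = 1993.3 N
C = 54.0/8.9 = 6.0674; K_W = (4C−1)/(4C−4)+0.615/C = 1.2494
τ_max = K_W·8FD/(πd³) = 1.2494·388.8 = 485.76 MPa
τ_max ≤ 663 MPa → acceptable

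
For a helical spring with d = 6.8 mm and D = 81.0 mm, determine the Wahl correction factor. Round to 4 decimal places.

1.1204

C = D/d = 81.0/6.8 = 11.9118
K_W = (4C−1)/(4C−4) + 0.615/C = 46.647/43.647 + 0.0516 = 1.1204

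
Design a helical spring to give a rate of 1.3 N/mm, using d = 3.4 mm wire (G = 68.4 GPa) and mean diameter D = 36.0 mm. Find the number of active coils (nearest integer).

N_a = Gd⁴/(8D³k) = (68.4×10³ × 3.4⁴)/(8 × 36.0³ × 1.3)
    = 9.14054e+06 / 485222 = 18.84 → 19 coils

19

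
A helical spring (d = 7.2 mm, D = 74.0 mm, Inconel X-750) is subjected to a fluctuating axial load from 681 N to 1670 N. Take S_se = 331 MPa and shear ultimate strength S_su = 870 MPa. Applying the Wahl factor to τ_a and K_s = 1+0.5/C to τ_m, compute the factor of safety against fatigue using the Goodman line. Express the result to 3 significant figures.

0.635

C = D/d = 74.0/7.2 = 10.2778; K_W = (4C−1)/(4C−4)+0.615/C = 1.1407; K_s = 1+0.5/C = 1.0486
F_a = (F_max−F_min)/2 = 494.5 N; F_m = (F_max+F_min)/2 = 1175.5 N
τ_a = K_W·8F_aD/(πd³) = 1.1407 × 249.66 = 284.78 MPa
τ_m = K_s·8F_mD/(πd³) = 1.0486 × 593.47 = 622.34 MPa
Goodman: 1/n_f = τ_a/S_se + τ_m/S_su = 284.78/331 + 622.34/870 = 0.86035 + 0.71533 = 1.5757
n_f = 1/1.5757 = 0.6346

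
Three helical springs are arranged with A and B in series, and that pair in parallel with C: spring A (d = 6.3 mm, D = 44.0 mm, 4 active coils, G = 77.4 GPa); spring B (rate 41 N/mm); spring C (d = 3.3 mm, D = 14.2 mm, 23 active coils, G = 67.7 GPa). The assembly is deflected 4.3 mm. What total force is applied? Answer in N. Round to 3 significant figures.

158 N

k_A = Gd⁴/(8D³N_a) = (77.4×10³)(6.3⁴)/(8·44.0³·4) = 44.73 N/mm
k_C = Gd⁴/(8D³N_a) = (67.7×10³)(3.3⁴)/(8·14.2³·23) = 15.239 N/mm
Springs A,B series: k_AB = 1/(1/44.73+1/41) = 21.392 N/mm; parallel with C: k_eq = 21.392+15.239 = 36.631 N/mm
F = k_eq·δ = 36.631·4.3 = 157.51 N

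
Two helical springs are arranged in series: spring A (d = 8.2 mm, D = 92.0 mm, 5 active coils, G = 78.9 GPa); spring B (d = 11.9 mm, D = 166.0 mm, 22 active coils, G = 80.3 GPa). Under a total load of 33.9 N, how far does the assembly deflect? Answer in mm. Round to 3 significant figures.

19.9 mm

k_A = Gd⁴/(8D³N_a) = (78.9×10³)(8.2⁴)/(8·92.0³·5) = 11.453 N/mm
k_B = Gd⁴/(8D³N_a) = (80.3×10³)(11.9⁴)/(8·166.0³·22) = 2.0002 N/mm
Series: 1/k_eq = 1/11.453 + 1/2.0002 = 0.58727; k_eq = 1.7028 N/mm
δ = F/k_eq = 33.9/1.7028 = 19.909 mm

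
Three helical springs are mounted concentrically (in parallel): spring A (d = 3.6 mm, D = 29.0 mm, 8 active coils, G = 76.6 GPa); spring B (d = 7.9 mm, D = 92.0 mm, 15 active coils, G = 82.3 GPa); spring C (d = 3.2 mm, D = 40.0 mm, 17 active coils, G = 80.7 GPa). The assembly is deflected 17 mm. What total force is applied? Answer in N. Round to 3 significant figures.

215 N

k_A = Gd⁴/(8D³N_a) = (76.6×10³)(3.6⁴)/(8·29.0³·8) = 8.2426 N/mm
k_B = Gd⁴/(8D³N_a) = (82.3×10³)(7.9⁴)/(8·92.0³·15) = 3.4305 N/mm
k_C = Gd⁴/(8D³N_a) = (80.7×10³)(3.2⁴)/(8·40.0³·17) = 0.9722 N/mm
Parallel: k_eq = 8.2426 + 3.4305 + 0.9722 = 12.645 N/mm
F = k_eq·δ = 12.645·17 = 214.97 N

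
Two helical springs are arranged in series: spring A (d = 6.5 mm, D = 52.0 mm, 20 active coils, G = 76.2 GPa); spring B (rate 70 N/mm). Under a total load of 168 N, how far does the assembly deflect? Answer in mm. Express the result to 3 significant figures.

k_A = Gd⁴/(8D³N_a) = (76.2×10³)(6.5⁴)/(8·52.0³·20) = 6.0461 N/mm
Series: 1/k_eq = 1/6.0461 + 1/70 = 0.17968; k_eq = 5.5654 N/mm
δ = F/k_eq = 168/5.5654 = 30.186 mm

30.2 mm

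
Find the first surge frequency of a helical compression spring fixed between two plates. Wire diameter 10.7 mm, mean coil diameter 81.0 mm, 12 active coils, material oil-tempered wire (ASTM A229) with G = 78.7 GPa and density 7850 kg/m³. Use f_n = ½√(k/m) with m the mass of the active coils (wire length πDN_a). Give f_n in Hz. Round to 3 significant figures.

48.4 Hz

k = Gd⁴/(8D³N_a) = (78.7×10³)(10.7⁴)/(8·81.0³·12) = 20.22 N/mm = 20220 N/m
Wire length L = πDN_a = π·81.0·12 = 3053.6 mm
m = ρ·(πd²/4)·L = 7850 × 89.92×10⁻⁶ m² × 3.0536 m = 2.1555 kg
f_n = ½√(k/m) = 0.5·√(20220/2.1555) = 0.5·√(9380.8) = 48.427 Hz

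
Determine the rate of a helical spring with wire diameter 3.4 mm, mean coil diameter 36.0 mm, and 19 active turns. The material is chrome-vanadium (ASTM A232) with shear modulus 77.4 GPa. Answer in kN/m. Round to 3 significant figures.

k = Gd⁴/(8D³N_a) = (77.4×10³ × 3.4⁴) / (8 × 36.0³ × 19)
  = 1.03432e+07 / 7.09171e+06 = 1.4585 N/mm

1.46 kN/m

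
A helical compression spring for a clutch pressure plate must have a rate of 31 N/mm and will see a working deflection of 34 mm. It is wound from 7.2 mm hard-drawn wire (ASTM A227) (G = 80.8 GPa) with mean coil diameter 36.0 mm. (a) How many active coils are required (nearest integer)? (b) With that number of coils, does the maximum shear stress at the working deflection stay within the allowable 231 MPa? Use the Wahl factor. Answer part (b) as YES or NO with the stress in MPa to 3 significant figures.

N_a = Gd⁴/(8D³k) = (80.8×10³)(7.2⁴)/(8·36.0³·31) = 18.77 → N_a = 19
Actual rate k = Gd⁴/(8D³·19) = 30.619 N/mm
Working load F = kδ = 30.619·34 = 1041 N
C = 36.0/7.2 = 5.0000; K_W = (4C−1)/(4C−4)+0.615/C = 1.3105
τ_max = K_W·8FD/(πd³) = 1.3105·255.69 = 335.08 MPa
τ_max > 231 MPa → exceeds allowable

(a) 19 coils; (b) NO, τ_max = 335 MPa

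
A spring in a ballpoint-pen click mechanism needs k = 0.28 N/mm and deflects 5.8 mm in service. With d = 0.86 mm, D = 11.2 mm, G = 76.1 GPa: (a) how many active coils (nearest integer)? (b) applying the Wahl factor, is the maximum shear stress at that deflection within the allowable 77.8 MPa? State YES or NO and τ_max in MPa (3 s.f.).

(a) 13 coils; (b) NO, τ_max = 82.2 MPa

N_a = Gd⁴/(8D³k) = (76.1×10³)(0.86⁴)/(8·11.2³·0.28) = 13.23 → N_a = 13
Actual rate k = Gd⁴/(8D³·13) = 0.2849 N/mm
Working load F = kδ = 0.2849·5.8 = 1.6524 N
C = 11.2/0.86 = 13.0233; K_W = (4C−1)/(4C−4)+0.615/C = 1.1096
τ_max = K_W·8FD/(πd³) = 1.1096·74.094 = 82.215 MPa
τ_max > 77.8 MPa → exceeds allowable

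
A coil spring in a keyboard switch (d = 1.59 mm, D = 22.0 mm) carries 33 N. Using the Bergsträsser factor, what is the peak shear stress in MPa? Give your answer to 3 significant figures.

504 MPa

Spring index C = D/d = 22.0/1.59 = 13.8365
K_B = (4C+2)/(4C−3) = 57.346/52.346 = 1.0955
τ₀ = 8FD/(πd³) = 8·33·22.0/(π·1.59³) = 5808/12.628 = 459.92 MPa
τ_max = K·τ₀ = 1.0955 × 459.92 = 503.85 MPa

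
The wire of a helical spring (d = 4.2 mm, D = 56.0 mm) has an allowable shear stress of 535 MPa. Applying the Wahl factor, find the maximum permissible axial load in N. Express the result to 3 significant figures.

C = D/d = 56.0/4.2 = 13.3333
K_W = (4C−1)/(4C−4) + 0.615/C = 52.333/49.333 + 0.0461 = 1.1069
τ_max = K·8FD/(πd³) → F_max = τ_allow·πd³/(8DK)
F_max = 535·π·4.2³/(8·56.0·1.1069) = 1.2452e+05/495.91 = 251.1 N

251 N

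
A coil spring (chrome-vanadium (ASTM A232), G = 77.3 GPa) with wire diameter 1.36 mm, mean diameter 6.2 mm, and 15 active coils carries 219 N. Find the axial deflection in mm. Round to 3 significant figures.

k = Gd⁴/(8D³N_a) = (77.3×10³)(1.36⁴)/(8·6.2³·15) = 9.2465 N/mm
δ = F/k = 219 / 9.2465 = 23.685 mm

23.7 mm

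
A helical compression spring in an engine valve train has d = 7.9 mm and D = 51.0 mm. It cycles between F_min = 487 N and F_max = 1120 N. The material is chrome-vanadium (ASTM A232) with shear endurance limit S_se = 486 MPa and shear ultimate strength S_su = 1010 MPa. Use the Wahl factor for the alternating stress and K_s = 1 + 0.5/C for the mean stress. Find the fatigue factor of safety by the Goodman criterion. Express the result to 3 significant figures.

C = D/d = 51.0/7.9 = 6.4557; K_W = (4C−1)/(4C−4)+0.615/C = 1.2327; K_s = 1+0.5/C = 1.0775
F_a = (F_max−F_min)/2 = 316.5 N; F_m = (F_max+F_min)/2 = 803.5 N
τ_a = K_W·8F_aD/(πd³) = 1.2327 × 83.369 = 102.77 MPa
τ_m = K_s·8F_mD/(πd³) = 1.0775 × 211.65 = 228.04 MPa
Goodman: 1/n_f = τ_a/S_se + τ_m/S_su = 102.77/486 + 228.04/1010 = 0.21146 + 0.22578 = 0.43725
n_f = 1/0.43725 = 2.287

2.29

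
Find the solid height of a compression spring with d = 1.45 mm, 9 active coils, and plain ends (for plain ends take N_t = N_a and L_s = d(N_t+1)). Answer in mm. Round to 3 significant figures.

plain ends: N_t = N_a = 9
L_s = d·(N_t+1) = 1.45 × 10 = 14.5 mm

14.5 mm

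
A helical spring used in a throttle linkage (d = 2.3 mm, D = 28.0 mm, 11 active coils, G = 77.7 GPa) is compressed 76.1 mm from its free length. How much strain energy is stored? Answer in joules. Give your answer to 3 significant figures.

3.26 J

k = Gd⁴/(8D³N_a) = (77.7×10³)(2.3⁴)/(8·28.0³·11) = 1.1256 N/mm
U = ½kδ² = 0.5 × 1.1256 × 76.1² = 3259.2 N·mm = 3.2592 J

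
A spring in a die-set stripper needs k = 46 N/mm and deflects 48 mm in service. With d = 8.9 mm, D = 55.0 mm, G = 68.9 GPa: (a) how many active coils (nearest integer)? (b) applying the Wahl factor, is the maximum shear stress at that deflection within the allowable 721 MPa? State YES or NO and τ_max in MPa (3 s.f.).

N_a = Gd⁴/(8D³k) = (68.9×10³)(8.9⁴)/(8·55.0³·46) = 7.061 → N_a = 7
Actual rate k = Gd⁴/(8D³·7) = 46.398 N/mm
Working load F = kδ = 46.398·48 = 2227.1 N
C = 55.0/8.9 = 6.1798; K_W = (4C−1)/(4C−4)+0.615/C = 1.2443
τ_max = K_W·8FD/(πd³) = 1.2443·442.46 = 550.56 MPa
τ_max ≤ 721 MPa → acceptable

(a) 7 coils; (b) YES, τ_max = 551 MPa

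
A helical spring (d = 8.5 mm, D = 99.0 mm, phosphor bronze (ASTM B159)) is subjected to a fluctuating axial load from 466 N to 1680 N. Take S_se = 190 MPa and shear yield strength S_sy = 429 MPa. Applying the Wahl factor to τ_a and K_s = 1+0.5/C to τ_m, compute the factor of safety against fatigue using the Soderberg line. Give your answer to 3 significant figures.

0.393

C = D/d = 99.0/8.5 = 11.6471; K_W = (4C−1)/(4C−4)+0.615/C = 1.1232; K_s = 1+0.5/C = 1.0429
F_a = (F_max−F_min)/2 = 607 N; F_m = (F_max+F_min)/2 = 1073 N
τ_a = K_W·8F_aD/(πd³) = 1.1232 × 249.18 = 279.89 MPa
τ_m = K_s·8F_mD/(πd³) = 1.0429 × 440.47 = 459.38 MPa
Soderberg: 1/n_f = τ_a/S_se + τ_m/S_sy = 279.89/190 + 459.38/429 = 1.47309 + 1.07082 = 2.5439
n_f = 1/2.5439 = 0.3931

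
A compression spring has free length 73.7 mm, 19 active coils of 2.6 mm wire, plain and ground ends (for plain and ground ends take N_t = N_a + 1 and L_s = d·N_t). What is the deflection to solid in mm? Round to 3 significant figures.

21.7 mm

N_t = 20; L_s = 2.6·20 = 52 mm
δ_solid = L₀ − L_s = 73.7 − 52 = 21.7 mm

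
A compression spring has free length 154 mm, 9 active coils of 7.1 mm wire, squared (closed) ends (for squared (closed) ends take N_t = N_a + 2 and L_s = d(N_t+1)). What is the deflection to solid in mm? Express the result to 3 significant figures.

N_t = 11; L_s = 7.1·12 = 85.2 mm
δ_solid = L₀ − L_s = 154 − 85.2 = 68.8 mm

68.8 mm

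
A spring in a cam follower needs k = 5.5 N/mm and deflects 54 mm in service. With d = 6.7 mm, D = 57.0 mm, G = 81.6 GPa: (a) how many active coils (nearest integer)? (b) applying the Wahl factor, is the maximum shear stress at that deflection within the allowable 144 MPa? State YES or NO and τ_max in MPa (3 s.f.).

N_a = Gd⁴/(8D³k) = (81.6×10³)(6.7⁴)/(8·57.0³·5.5) = 20.18 → N_a = 20
Actual rate k = Gd⁴/(8D³·20) = 5.5494 N/mm
Working load F = kδ = 5.5494·54 = 299.67 N
C = 57.0/6.7 = 8.5075; K_W = (4C−1)/(4C−4)+0.615/C = 1.1722
τ_max = K_W·8FD/(πd³) = 1.1722·144.62 = 169.52 MPa
τ_max > 144 MPa → exceeds allowable

(a) 20 coils; (b) NO, τ_max = 170 MPa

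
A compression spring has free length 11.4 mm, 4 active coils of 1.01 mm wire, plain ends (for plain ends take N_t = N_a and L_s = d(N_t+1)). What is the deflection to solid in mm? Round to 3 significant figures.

N_t = 4; L_s = 1.01·5 = 5.05 mm
δ_solid = L₀ − L_s = 11.4 − 5.05 = 6.35 mm

6.35 mm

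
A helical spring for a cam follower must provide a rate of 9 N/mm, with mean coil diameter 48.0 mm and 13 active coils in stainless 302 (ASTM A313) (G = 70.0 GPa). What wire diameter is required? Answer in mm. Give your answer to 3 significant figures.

d = (8D³N_a·k / G)^(1/4) = (8·48.0³·13·9 / (70.0×10³))^0.25
  = (1478.8)^0.25 = 6.2012 mm

6.20 mm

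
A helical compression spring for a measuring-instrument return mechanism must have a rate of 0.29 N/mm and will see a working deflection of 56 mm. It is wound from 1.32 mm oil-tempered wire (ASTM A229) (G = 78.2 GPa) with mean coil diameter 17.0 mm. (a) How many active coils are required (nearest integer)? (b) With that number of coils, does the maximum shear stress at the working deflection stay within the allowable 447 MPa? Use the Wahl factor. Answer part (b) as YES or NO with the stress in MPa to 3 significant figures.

(a) 21 coils; (b) YES, τ_max = 337 MPa

N_a = Gd⁴/(8D³k) = (78.2×10³)(1.32⁴)/(8·17.0³·0.29) = 20.83 → N_a = 21
Actual rate k = Gd⁴/(8D³·21) = 0.28764 N/mm
Working load F = kδ = 0.28764·56 = 16.108 N
C = 17.0/1.32 = 12.8788; K_W = (4C−1)/(4C−4)+0.615/C = 1.1109
τ_max = K_W·8FD/(πd³) = 1.1109·303.18 = 336.8 MPa
τ_max ≤ 447 MPa → acceptable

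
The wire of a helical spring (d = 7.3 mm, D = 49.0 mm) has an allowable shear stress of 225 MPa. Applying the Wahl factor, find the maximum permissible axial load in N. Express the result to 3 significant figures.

C = D/d = 49.0/7.3 = 6.7123
K_W = (4C−1)/(4C−4) + 0.615/C = 25.849/22.849 + 0.0916 = 1.2229
τ_max = K·8FD/(πd³) → F_max = τ_allow·πd³/(8DK)
F_max = 225·π·7.3³/(8·49.0·1.2229) = 2.7498e+05/479.38 = 573.61 N

574 N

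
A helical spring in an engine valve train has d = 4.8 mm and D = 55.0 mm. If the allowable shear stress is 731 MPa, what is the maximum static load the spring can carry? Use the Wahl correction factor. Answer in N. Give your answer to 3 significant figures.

513 N

C = D/d = 55.0/4.8 = 11.4583
K_W = (4C−1)/(4C−4) + 0.615/C = 44.833/41.833 + 0.0537 = 1.1254
τ_max = K·8FD/(πd³) → F_max = τ_allow·πd³/(8DK)
F_max = 731·π·4.8³/(8·55.0·1.1254) = 2.5397e+05/495.17 = 512.9 N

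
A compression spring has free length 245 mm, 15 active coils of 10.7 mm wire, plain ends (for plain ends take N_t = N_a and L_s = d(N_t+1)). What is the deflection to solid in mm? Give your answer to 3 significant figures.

73.8 mm

N_t = 15; L_s = 10.7·16 = 171.2 mm
δ_solid = L₀ − L_s = 245 − 171.2 = 73.8 mm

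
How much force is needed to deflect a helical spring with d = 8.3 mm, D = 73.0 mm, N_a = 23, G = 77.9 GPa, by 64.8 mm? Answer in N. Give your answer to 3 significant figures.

k = Gd⁴/(8D³N_a) = (77.9×10³)(8.3⁴)/(8·73.0³·23) = 5.1649 N/mm
F = k·δ = 5.1649 × 64.8 = 334.69 N

335 N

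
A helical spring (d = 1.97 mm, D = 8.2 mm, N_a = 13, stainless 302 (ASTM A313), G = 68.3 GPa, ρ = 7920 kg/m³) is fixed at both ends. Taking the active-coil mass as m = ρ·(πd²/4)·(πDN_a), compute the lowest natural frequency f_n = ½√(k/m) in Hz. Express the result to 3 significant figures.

k = Gd⁴/(8D³N_a) = (68.3×10³)(1.97⁴)/(8·8.2³·13) = 17.94 N/mm = 17940 N/m
Wire length L = πDN_a = π·8.2·13 = 334.89 mm
m = ρ·(πd²/4)·L = 7920 × 3.0481×10⁻⁶ m² × 0.33489 m = 0.0080845 kg
f_n = ½√(k/m) = 0.5·√(17940/0.0080845) = 0.5·√(2.219e+06) = 744.81 Hz

745 Hz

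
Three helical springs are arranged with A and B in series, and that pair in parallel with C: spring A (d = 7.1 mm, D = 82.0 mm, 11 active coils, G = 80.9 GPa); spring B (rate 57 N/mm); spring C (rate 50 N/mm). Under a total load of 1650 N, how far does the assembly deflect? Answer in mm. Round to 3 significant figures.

30.6 mm

k_A = Gd⁴/(8D³N_a) = (80.9×10³)(7.1⁴)/(8·82.0³·11) = 4.237 N/mm
Springs A,B series: k_AB = 1/(1/4.237+1/57) = 3.9438 N/mm; parallel with C: k_eq = 3.9438+50 = 53.944 N/mm
δ = F/k_eq = 1650/53.944 = 30.587 mm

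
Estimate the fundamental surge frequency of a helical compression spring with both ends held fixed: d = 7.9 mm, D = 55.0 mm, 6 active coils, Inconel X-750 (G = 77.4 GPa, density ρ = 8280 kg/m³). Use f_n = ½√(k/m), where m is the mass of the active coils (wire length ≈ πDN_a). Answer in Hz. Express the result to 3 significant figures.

150 Hz

k = Gd⁴/(8D³N_a) = (77.4×10³)(7.9⁴)/(8·55.0³·6) = 37.75 N/mm = 37750 N/m
Wire length L = πDN_a = π·55.0·6 = 1036.7 mm
m = ρ·(πd²/4)·L = 8280 × 49.017×10⁻⁶ m² × 1.0367 m = 0.42076 kg
f_n = ½√(k/m) = 0.5·√(37750/0.42076) = 0.5·√(89718) = 149.77 Hz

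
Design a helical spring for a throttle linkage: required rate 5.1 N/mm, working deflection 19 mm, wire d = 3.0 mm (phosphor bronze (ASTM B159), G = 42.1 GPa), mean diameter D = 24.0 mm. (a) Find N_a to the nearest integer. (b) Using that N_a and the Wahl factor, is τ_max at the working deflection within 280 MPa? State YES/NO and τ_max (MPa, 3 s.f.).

(a) 6 coils; (b) YES, τ_max = 262 MPa

N_a = Gd⁴/(8D³k) = (42.1×10³)(3.0⁴)/(8·24.0³·5.1) = 6.046 → N_a = 6
Actual rate k = Gd⁴/(8D³·6) = 5.1392 N/mm
Working load F = kδ = 5.1392·19 = 97.644 N
C = 24.0/3.0 = 8.0000; K_W = (4C−1)/(4C−4)+0.615/C = 1.1840
τ_max = K_W·8FD/(πd³) = 1.1840·221.02 = 261.69 MPa
τ_max ≤ 280 MPa → acceptable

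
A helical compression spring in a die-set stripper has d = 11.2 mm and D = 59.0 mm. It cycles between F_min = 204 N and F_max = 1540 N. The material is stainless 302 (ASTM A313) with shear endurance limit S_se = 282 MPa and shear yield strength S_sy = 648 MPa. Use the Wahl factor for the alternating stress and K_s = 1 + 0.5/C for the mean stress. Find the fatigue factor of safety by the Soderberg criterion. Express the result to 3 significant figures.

2.06

C = D/d = 59.0/11.2 = 5.2679; K_W = (4C−1)/(4C−4)+0.615/C = 1.2925; K_s = 1+0.5/C = 1.0949
F_a = (F_max−F_min)/2 = 668 N; F_m = (F_max+F_min)/2 = 872 N
τ_a = K_W·8F_aD/(πd³) = 1.2925 × 71.436 = 92.329 MPa
τ_m = K_s·8F_mD/(πd³) = 1.0949 × 93.251 = 102.1 MPa
Soderberg: 1/n_f = τ_a/S_se + τ_m/S_sy = 92.329/282 + 102.1/648 = 0.32741 + 0.15757 = 0.48497
n_f = 1/0.48497 = 2.062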